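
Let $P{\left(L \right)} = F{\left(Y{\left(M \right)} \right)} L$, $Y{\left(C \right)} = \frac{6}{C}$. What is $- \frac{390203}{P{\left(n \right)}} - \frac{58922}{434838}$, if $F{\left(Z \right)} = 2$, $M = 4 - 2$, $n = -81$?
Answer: $\frac{28277591125}{11740626} \approx 2408.5$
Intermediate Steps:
$M = 2$ ($M = 4 - 2 = 2$)
$P{\left(L \right)} = 2 L$
$- \frac{390203}{P{\left(n \right)}} - \frac{58922}{434838} = - \frac{390203}{2 \left(-81\right)} - \frac{58922}{434838} = - \frac{390203}{-162} - \frac{29461}{217419} = \left(-390203\right) \left(- \frac{1}{162}\right) - \frac{29461}{217419} = \frac{390203}{162} - \frac{29461}{217419} = \frac{28277591125}{11740626}$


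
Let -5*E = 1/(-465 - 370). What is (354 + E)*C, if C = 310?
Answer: 91632962/835 ≈ 1.0974e+5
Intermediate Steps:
E = 1/4175 (E = -1/(5*(-465 - 370)) = -1/5/(-835) = -1/5*(-1/835) = 1/4175 ≈ 0.00023952)
(354 + E)*C = (354 + 1/4175)*310 = (1477951/4175)*310 = 91632962/835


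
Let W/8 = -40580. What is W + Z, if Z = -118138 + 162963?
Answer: -279815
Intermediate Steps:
W = -324640 (W = 8*(-40580) = -324640)
Z = 44825
W + Z = -324640 + 44825 = -279815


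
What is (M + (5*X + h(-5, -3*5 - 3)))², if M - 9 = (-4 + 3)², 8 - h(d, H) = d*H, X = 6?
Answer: 1764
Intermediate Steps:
h(d, H) = 8 - H*d (h(d, H) = 8 - d*H = 8 - H*d)
M = 10 (M = 9 + (-4 + 3)² = 9 + (-1)² = 9 + 1 = 10)
(M + (5*X + h(-5, -3*5 - 3)))² = (10 + (5*6 + (8 - 1*(-3*5 - 3)*(-5))))² = (10 + (30 + (8 - 1*(-15 - 3)*(-5))))² = (10 + (30 + (8 - 1*(-18)*(-5))))² = (10 + (30 + (8 - 90)))² = (10 + (30 - 82))² = (10 - 52)² = (-42)² = 1764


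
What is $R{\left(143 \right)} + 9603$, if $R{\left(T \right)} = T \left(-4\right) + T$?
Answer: $9174$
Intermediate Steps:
$R{\left(T \right)} = - 3 T$ ($R{\left(T \right)} = - 4 T + T = - 3 T$)
$R{\left(143 \right)} + 9603 = \left(-3\right) 143 + 9603 = -429 + 9603 = 9174$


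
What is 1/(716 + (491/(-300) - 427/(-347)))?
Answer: 104100/74493323 ≈ 0.0013974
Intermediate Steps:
1/(716 + (491/(-300) - 427/(-347))) = 1/(716 + (491*(-1/300) - 427*(-1/347))) = 1/(716 + (-491/300 + 427/347)) = 1/(716 - 42277/104100) = 1/(74493323/104100) = 104100/74493323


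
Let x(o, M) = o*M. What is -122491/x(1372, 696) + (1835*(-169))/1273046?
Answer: -226034606233/607823450976 ≈ -0.37188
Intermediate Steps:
x(o, M) = M*o
-122491/x(1372, 696) + (1835*(-169))/1273046 = -122491/(696*1372) + (1835*(-169))/1273046 = -122491/954912 - 310115*1/1273046 = -122491*1/954912 - 310115/1273046 = -122491/954912 - 310115/1273046 = -226034606233/607823450976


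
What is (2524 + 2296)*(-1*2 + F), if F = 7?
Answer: 24100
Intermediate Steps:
(2524 + 2296)*(-1*2 + F) = (2524 + 2296)*(-1*2 + 7) = 4820*(-2 + 7) = 4820*5 = 24100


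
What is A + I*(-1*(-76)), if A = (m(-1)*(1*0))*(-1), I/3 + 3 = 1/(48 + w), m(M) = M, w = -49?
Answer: -912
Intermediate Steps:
I = -12 (I = -9 + 3/(48 - 49) = -9 + 3/(-1) = -9 + 3*(-1) = -9 - 3 = -12)
A = 0 (A = -0*(-1) = -1*0*(-1) = 0*(-1) = 0)
A + I*(-1*(-76)) = 0 - (-12)*(-76) = 0 - 12*76 = 0 - 912 = -912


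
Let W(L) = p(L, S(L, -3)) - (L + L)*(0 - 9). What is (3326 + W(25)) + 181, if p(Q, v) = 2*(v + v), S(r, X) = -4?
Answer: 3941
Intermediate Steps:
p(Q, v) = 4*v (p(Q, v) = 2*(2*v) = 4*v)
W(L) = -16 + 18*L (W(L) = 4*(-4) - (L + L)*(0 - 9) = -16 - 2*L*(-9) = -16 - (-18)*L = -16 + 18*L)
(3326 + W(25)) + 181 = (3326 + (-16 + 18*25)) + 181 = (3326 + (-16 + 450)) + 181 = (3326 + 434) + 181 = 3760 + 181 = 3941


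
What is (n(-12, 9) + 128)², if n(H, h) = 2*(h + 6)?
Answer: 24964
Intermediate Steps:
n(H, h) = 12 + 2*h (n(H, h) = 2*(6 + h) = 12 + 2*h)
(n(-12, 9) + 128)² = ((12 + 2*9) + 128)² = ((12 + 18) + 128)² = (30 + 128)² = 158² = 24964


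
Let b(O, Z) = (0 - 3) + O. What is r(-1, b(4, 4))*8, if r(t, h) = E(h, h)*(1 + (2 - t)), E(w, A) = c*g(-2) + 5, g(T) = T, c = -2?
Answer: 288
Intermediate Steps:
b(O, Z) = -3 + O
E(w, A) = 9 (E(w, A) = -2*(-2) + 5 = 4 + 5 = 9)
r(t, h) = 27 - 9*t (r(t, h) = 9*(1 + (2 - t)) = 9*(3 - t) = 27 - 9*t)
r(-1, b(4, 4))*8 = (27 - 9*(-1))*8 = (27 + 9)*8 = 36*8 = 288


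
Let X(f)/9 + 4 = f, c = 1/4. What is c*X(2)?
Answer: -9/2 ≈ -4.5000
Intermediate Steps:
c = ¼ ≈ 0.25000
X(f) = -36 + 9*f
c*X(2) = (-36 + 9*2)/4 = (-36 + 18)/4 = (¼)*(-18) = -9/2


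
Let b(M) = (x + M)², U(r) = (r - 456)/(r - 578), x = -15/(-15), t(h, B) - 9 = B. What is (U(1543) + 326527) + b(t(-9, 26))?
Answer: 316350282/965 ≈ 3.2782e+5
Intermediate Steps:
t(h, B) = 9 + B
x = 1 (x = -15*(-1/15) = 1)
U(r) = (-456 + r)/(-578 + r)
b(M) = (1 + M)²
(U(1543) + 326527) + b(t(-9, 26)) = ((-456 + 1543)/(-578 + 1543) + 326527) + (1 + (9 + 26))² = (1087/965 + 326527) + (1 + 35)² = ((1/965)*1087 + 326527) + 36² = (1087/965 + 326527) + 1296 = 315099642/965 + 1296 = 316350282/965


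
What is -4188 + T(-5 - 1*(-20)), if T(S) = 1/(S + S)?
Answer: -125639/30 ≈ -4188.0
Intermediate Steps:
T(S) = 1/(2*S)
-4188 + T(-5 - 1*(-20)) = -4188 + 1/(2*(-5 - 1*(-20))) = -4188 + 1/(2*(-5 + 20)) = -4188 + (½)/15 = -4188 + (½)*(1/15) = -4188 + 1/30 = -125639/30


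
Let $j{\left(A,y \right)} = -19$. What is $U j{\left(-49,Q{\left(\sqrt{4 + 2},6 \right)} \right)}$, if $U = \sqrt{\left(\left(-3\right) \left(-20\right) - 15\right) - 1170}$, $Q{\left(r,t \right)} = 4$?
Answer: $- 285 i \sqrt{5} \approx - 637.28 i$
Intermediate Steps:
$U = 15 i \sqrt{5}$ ($U = \sqrt{\left(60 - 15\right) - 1170} = \sqrt{45 - 1170} = \sqrt{-1125} = 15 i \sqrt{5} \approx 33.541 i$)
$U j{\left(-49,Q{\left(\sqrt{4 + 2},6 \right)} \right)} = 15 i \sqrt{5} \left(-19\right) = - 285 i \sqrt{5}$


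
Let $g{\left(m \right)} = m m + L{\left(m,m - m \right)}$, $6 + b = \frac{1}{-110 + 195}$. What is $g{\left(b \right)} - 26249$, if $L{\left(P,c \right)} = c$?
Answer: $- \frac{189389944}{7225} \approx -26213.0$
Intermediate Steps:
$b = - \frac{509}{85}$ ($b = -6 + \frac{1}{-110 + 195} = -6 + \frac{1}{85} = - \frac{509}{85} \approx -5.9882$)
$g{\left(m \right)} = m^{2}$ ($g{\left(m \right)} = m m + \left(m - m\right) = m^{2} + 0 = m^{2}$)
$g{\left(b \right)} - 26249 = \left(- \frac{509}{85}\right)^{2} - 26249 = \frac{259081}{7225} - 26249 = - \frac{189389944}{7225}$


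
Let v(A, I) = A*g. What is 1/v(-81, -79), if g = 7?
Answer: -1/567 ≈ -0.0017637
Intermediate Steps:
v(A, I) = 7*A (v(A, I) = A*7 = 7*A)
1/v(-81, -79) = 1/(7*(-81)) = 1/(-567) = -1/567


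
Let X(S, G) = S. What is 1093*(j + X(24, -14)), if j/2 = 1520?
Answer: 3348952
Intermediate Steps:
j = 3040 (j = 2*1520 = 3040)
1093*(j + X(24, -14)) = 1093*(3040 + 24) = 1093*3064 = 3348952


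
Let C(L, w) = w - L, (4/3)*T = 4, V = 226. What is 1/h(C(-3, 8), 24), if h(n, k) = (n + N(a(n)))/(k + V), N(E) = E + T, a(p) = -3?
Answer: 250/11 ≈ 22.727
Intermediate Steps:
T = 3 (T = (3/4)*4 = 3)
N(E) = 3 + E (N(E) = E + 3 = 3 + E)
h(n, k) = n/(226 + k) (h(n, k) = (n + (3 - 3))/(k + 226) = (n + 0)/(226 + k) = n/(226 + k))
1/h(C(-3, 8), 24) = 1/((8 - 1*(-3))/(226 + 24)) = 1/((8 + 3)/250) = 1/(11*(1/250)) = 1/(11/250) = 250/11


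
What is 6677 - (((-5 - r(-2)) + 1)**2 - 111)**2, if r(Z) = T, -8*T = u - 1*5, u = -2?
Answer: -3820897/4096 ≈ -932.84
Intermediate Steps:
T = 7/8 (T = -(-2 - 1*5)/8 = -(-2 - 5)/8 = -1/8*(-7) = 7/8 ≈ 0.87500)
r(Z) = 7/8
6677 - (((-5 - r(-2)) + 1)**2 - 111)**2 = 6677 - (((-5 - 1*7/8) + 1)**2 - 111)**2 = 6677 - (((-5 - 7/8) + 1)**2 - 111)**2 = 6677 - ((-47/8 + 1)**2 - 111)**2 = 6677 - ((-39/8)**2 - 111)**2 = 6677 - (1521/64 - 111)**2 = 6677 - (-5583/64)**2 = 6677 - 1*31169889/4096 = 6677 - 31169889/4096 = -3820897/4096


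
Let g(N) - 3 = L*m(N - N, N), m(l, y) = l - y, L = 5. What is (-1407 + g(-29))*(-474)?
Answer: 596766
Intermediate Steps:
g(N) = 3 - 5*N (g(N) = 3 + 5*((N - N) - N) = 3 + 5*(0 - N) = 3 + 5*(-N) = 3 - 5*N)
(-1407 + g(-29))*(-474) = (-1407 + (3 - 5*(-29)))*(-474) = (-1407 + (3 + 145))*(-474) = (-1407 + 148)*(-474) = -1259*(-474) = 596766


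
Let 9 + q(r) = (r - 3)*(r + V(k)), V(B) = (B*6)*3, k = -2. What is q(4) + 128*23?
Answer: 2903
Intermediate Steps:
V(B) = 18*B (V(B) = (6*B)*3 = 18*B)
q(r) = -9 + (-36 + r)*(-3 + r) (q(r) = -9 + (r - 3)*(r + 18*(-2)) = -9 + (-3 + r)*(r - 36) = -9 + (-3 + r)*(-36 + r) = -9 + (-36 + r)*(-3 + r))
q(4) + 128*23 = (99 + 4² - 39*4) + 128*23 = (99 + 16 - 156) + 2944 = -41 + 2944 = 2903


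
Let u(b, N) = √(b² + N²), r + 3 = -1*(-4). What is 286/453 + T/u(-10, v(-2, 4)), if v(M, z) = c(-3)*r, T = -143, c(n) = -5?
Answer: 286/453 - 143*√5/25 ≈ -12.159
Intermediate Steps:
r = 1 (r = -3 - 1*(-4) = -3 + 4 = 1)
v(M, z) = -5 (v(M, z) = -5*1 = -5)
u(b, N) = √(N² + b²)
286/453 + T/u(-10, v(-2, 4)) = 286/453 - 143/√((-5)² + (-10)²) = 286*(1/453) - 143/√(25 + 100) = 286/453 - 143*√5/25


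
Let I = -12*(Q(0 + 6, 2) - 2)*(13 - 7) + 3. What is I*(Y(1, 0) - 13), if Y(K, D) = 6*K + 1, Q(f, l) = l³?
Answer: 2574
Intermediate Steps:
Y(K, D) = 1 + 6*K
I = -429 (I = -12*(2³ - 2)*(13 - 7) + 3 = -12*(8 - 2)*6 + 3 = -72*6 + 3 = -12*36 + 3 = -432 + 3 = -429)
I*(Y(1, 0) - 13) = -429*((1 + 6*1) - 13) = -429*((1 + 6) - 13) = -429*(7 - 13) = -429*(-6) = 2574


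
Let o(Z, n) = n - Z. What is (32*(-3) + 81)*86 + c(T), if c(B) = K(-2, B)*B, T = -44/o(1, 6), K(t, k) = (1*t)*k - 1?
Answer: -35902/25 ≈ -1436.1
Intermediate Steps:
K(t, k) = -1 + k*t (K(t, k) = t*k - 1 = k*t - 1 = -1 + k*t)
T = -44/5 (T = -44/(6 - 1*1) = -44/(6 - 1) = -44/5 ≈ -8.8000)
c(B) = B*(-1 - 2*B) (c(B) = (-1 + B*(-2))*B = (-1 - 2*B)*B = B*(-1 - 2*B))
(32*(-3) + 81)*86 + c(T) = (32*(-3) + 81)*86 - 44*(-1 - 2*(-44/5))/5 = (-96 + 81)*86 - 44*(-1 + 88/5)/5 = -15*86 - 44/5*83/5 = -1290 - 3652/25 = -35902/25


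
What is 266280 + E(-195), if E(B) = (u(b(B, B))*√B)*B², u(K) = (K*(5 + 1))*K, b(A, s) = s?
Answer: 266280 + 8675403750*I*√195 ≈ 2.6628e+5 + 1.2115e+11*I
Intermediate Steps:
u(K) = 6*K² (u(K) = (K*6)*K = (6*K)*K = 6*K²)
E(B) = 6*B^(9/2) (E(B) = ((6*B²)*√B)*B² = (6*B^(5/2))*B² = 6*B^(9/2))
266280 + E(-195) = 266280 + 6*(-195)^(9/2) = 266280 + 6*(1445900625*I*√195) = 266280 + 8675403750*I*√195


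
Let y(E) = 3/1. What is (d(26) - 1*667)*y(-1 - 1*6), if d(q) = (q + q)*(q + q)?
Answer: 6111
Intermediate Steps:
d(q) = 4*q**2 (d(q) = (2*q)*(2*q) = 4*q**2)
y(E) = 3 (y(E) = 3*1 = 3)
(d(26) - 1*667)*y(-1 - 1*6) = (4*26**2 - 1*667)*3 = (4*676 - 667)*3 = (2704 - 667)*3 = 2037*3 = 6111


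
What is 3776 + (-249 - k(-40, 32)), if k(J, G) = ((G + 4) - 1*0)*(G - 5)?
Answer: 2555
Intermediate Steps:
k(J, G) = (-5 + G)*(4 + G) (k(J, G) = ((4 + G) + 0)*(-5 + G) = (4 + G)*(-5 + G) = (-5 + G)*(4 + G))
3776 + (-249 - k(-40, 32)) = 3776 + (-249 - (-20 + 32² - 1*32)) = 3776 + (-249 - (-20 + 1024 - 32)) = 3776 + (-249 - 1*972) = 3776 + (-249 - 972) = 3776 - 1221 = 2555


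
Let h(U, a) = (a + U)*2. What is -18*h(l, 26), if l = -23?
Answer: -108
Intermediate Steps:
h(U, a) = 2*U + 2*a (h(U, a) = (U + a)*2 = 2*U + 2*a)
-18*h(l, 26) = -18*(2*(-23) + 2*26) = -18*(-46 + 52) = -18*6 = -108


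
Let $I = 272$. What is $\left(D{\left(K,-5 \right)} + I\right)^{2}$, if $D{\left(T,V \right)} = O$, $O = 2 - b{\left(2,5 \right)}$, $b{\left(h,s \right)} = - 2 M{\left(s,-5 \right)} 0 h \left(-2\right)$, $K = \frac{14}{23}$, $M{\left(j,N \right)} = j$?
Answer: $75076$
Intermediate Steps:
$K = \frac{14}{23}$ ($K = 14 \cdot \frac{1}{23} = \frac{14}{23} \approx 0.6087$)
$b{\left(h,s \right)} = 0$ ($b{\left(h,s \right)} = - 2 s 0 h \left(-2\right) = 0 h \left(-2\right) = 0 \left(-2\right) = 0$)
$O = 2$ ($O = 2 - 0 = 2 + 0 = 2$)
$D{\left(T,V \right)} = 2$
$\left(D{\left(K,-5 \right)} + I\right)^{2} = \left(2 + 272\right)^{2} = 274^{2} = 75076$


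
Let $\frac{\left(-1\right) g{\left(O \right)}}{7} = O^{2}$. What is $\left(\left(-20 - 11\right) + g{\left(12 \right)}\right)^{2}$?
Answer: $1079521$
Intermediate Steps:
$g{\left(O \right)} = - 7 O^{2}$
$\left(\left(-20 - 11\right) + g{\left(12 \right)}\right)^{2} = \left(\left(-20 - 11\right) - 7 \cdot 12^{2}\right)^{2} = \left(-31 - 1008\right)^{2} = \left(-1039\right)^{2} = 1079521$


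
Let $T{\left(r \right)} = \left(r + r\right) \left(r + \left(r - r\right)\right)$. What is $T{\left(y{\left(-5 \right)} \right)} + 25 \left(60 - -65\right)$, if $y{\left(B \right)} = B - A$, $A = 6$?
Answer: $3367$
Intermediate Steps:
$y{\left(B \right)} = -6 + B$ ($y{\left(B \right)} = B - 6 = -6 + B$)
$T{\left(r \right)} = 2 r^{2}$ ($T{\left(r \right)} = 2 r \left(r + 0\right) = 2 r r = 2 r^{2}$)
$T{\left(y{\left(-5 \right)} \right)} + 25 \left(60 - -65\right) = 2 \left(-6 - 5\right)^{2} + 25 \left(60 - -65\right) = 2 \left(-11\right)^{2} + 25 \left(60 + 65\right) = 2 \cdot 121 + 25 \cdot 125 = 242 + 3125 = 3367$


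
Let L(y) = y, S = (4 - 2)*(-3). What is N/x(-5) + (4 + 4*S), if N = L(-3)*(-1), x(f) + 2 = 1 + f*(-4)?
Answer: -377/19 ≈ -19.842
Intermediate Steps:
S = -6 (S = 2*(-3) = -6)
x(f) = -1 - 4*f (x(f) = -2 + (1 + f*(-4)) = -2 + (1 - 4*f) = -1 - 4*f)
N = 3 (N = -3*(-1) = 3)
N/x(-5) + (4 + 4*S) = 3/(-1 - 4*(-5)) + (4 + 4*(-6)) = 3/(-1 + 20) + (4 - 24) = 3/19 - 20 = -377/19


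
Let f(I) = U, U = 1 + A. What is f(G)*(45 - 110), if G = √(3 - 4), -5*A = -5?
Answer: -130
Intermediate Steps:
A = 1 (A = -⅕*(-5) = 1)
G = I (G = √(-1) = I ≈ 1.0*I)
U = 2 (U = 1 + 1 = 2)
f(I) = 2
f(G)*(45 - 110) = 2*(45 - 110) = 2*(-65) = -130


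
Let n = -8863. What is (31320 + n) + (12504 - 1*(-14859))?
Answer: 49820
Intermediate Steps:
(31320 + n) + (12504 - 1*(-14859)) = (31320 - 8863) + (12504 - 1*(-14859)) = 22457 + (12504 + 14859) = 22457 + 27363 = 49820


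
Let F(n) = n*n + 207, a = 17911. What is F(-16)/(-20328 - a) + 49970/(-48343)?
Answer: -1933185639/1848587977 ≈ -1.0458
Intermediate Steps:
F(n) = 207 + n² (F(n) = n² + 207 = 207 + n²)
F(-16)/(-20328 - a) + 49970/(-48343) = (207 + (-16)²)/(-20328 - 1*17911) + 49970/(-48343) = (207 + 256)/(-20328 - 17911) + 49970*(-1/48343) = 463/(-38239) - 49970/48343 = 463*(-1/38239) - 49970/48343 = -463/38239 - 49970/48343 = -1933185639/1848587977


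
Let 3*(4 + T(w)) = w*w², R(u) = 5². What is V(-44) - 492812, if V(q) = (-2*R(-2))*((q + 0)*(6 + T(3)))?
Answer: -468612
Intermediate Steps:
R(u) = 25
T(w) = -4 + w³/3 (T(w) = -4 + (w*w²)/3 = -4 + w³/3)
V(q) = -550*q (V(q) = (-2*25)*((q + 0)*(6 + (-4 + (⅓)*3³))) = -50*q*(6 + (-4 + (⅓)*27)) = -50*q*(6 + (-4 + 9)) = -50*q*(6 + 5) = -50*q*11 = -550*q)
V(-44) - 492812 = -550*(-44) - 492812 = 24200 - 492812 = -468612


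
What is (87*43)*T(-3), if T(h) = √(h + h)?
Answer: 3741*I*√6 ≈ 9163.5*I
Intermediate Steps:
T(h) = √2*√h (T(h) = √(2*h) = √2*√h)
(87*43)*T(-3) = (87*43)*(√2*√(-3)) = 3741*(√2*(I*√3)) = 3741*(I*√6) = 3741*I*√6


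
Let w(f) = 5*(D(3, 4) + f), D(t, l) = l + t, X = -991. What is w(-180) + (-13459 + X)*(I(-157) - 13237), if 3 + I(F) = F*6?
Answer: 204929035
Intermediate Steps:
I(F) = -3 + 6*F (I(F) = -3 + F*6 = -3 + 6*F)
w(f) = 35 + 5*f (w(f) = 5*((4 + 3) + f) = 5*(7 + f) = 35 + 5*f)
w(-180) + (-13459 + X)*(I(-157) - 13237) = (35 + 5*(-180)) + (-13459 - 991)*((-3 + 6*(-157)) - 13237) = (35 - 900) - 14450*((-3 - 942) - 13237) = -865 - 14450*(-945 - 13237) = -865 - 14450*(-14182) = -865 + 204929900 = 204929035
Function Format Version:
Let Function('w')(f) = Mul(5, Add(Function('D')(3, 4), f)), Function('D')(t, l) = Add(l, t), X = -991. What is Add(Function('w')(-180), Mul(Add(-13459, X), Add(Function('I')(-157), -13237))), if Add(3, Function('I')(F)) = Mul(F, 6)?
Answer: 204929035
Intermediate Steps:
Function('I')(F) = Add(-3, Mul(6, F)) (Function('I')(F) = Add(-3, Mul(F, 6)) = Add(-3, Mul(6, F)))
Function('w')(f) = Add(35, Mul(5, f)) (Function('w')(f) = Mul(5, Add(Add(4, 3), f)) = Mul(5, Add(7, f)) = Add(35, Mul(5, f)))
Add(Function('w')(-180), Mul(Add(-13459, X), Add(Function('I')(-157), -13237))) = Add(Add(35, Mul(5, -180)), Mul(Add(-13459, -991), Add(Add(-3, Mul(6, -157)), -13237))) = Add(Add(35, -900), Mul(-14450, Add(Add(-3, -942), -13237))) = Add(-865, Mul(-14450, Add(-945, -13237))) = Add(-865, Mul(-14450, -14182)) = Add(-865, 204929900) = 204929035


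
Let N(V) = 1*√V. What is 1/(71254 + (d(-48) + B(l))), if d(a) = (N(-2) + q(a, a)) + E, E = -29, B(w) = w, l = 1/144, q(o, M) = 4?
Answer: 1477004688/105205577220001 - 20736*I*√2/105205577220001 ≈ 1.4039e-5 - 2.7874e-10*I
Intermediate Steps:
l = 1/144 ≈ 0.0069444
N(V) = √V
d(a) = -25 + I*√2 (d(a) = (√(-2) + 4) - 29 = (I*√2 + 4) - 29 = (4 + I*√2) - 29 = -25 + I*√2)
1/(71254 + (d(-48) + B(l))) = 1/(71254 + ((-25 + I*√2) + 1/144)) = 1/(71254 + (-3599/144 + I*√2)) = 1/(10256977/144 + I*√2)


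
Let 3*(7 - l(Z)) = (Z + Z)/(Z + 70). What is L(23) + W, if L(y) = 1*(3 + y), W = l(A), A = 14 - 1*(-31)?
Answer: 753/23 ≈ 32.739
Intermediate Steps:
A = 45 (A = 14 + 31 = 45)
l(Z) = 7 - 2*Z/(3*(70 + Z)) (l(Z) = 7 - (Z + Z)/(3*(Z + 70)) = 7 - 2*Z/(3*(70 + Z)))
W = 155/23 (W = (1470 + 19*45)/(3*(70 + 45)) = (1/3)*(1470 + 855)/115 = (1/3)*(1/115)*2325 = 155/23 ≈ 6.7391)
L(y) = 3 + y
L(23) + W = (3 + 23) + 155/23 = 26 + 155/23 = 753/23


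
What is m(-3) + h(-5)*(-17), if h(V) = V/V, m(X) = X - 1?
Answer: -21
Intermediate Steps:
m(X) = -1 + X
h(V) = 1
m(-3) + h(-5)*(-17) = (-1 - 3) + 1*(-17) = -4 - 17 = -21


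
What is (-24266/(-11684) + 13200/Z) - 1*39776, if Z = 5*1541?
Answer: -15567399793/391414 ≈ -39772.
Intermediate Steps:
Z = 7705
(-24266/(-11684) + 13200/Z) - 1*39776 = (-24266/(-11684) + 13200/7705) - 1*39776 = (-24266*(-1/11684) + 13200*(1/7705)) - 39776 = (12133/5842 + 2640/1541) - 39776 = 1483471/391414 - 39776 = -15567399793/391414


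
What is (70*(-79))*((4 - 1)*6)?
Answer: -99540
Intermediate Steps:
(70*(-79))*((4 - 1)*6) = -16590*6 = -5530*18 = -99540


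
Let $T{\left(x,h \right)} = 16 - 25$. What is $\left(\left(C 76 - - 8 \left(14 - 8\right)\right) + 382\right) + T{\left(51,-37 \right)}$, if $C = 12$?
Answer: $1333$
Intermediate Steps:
$T{\left(x,h \right)} = -9$ ($T{\left(x,h \right)} = 16 - 25 = -9$)
$\left(\left(C 76 - - 8 \left(14 - 8\right)\right) + 382\right) + T{\left(51,-37 \right)} = \left(\left(12 \cdot 76 - - 8 \left(14 - 8\right)\right) + 382\right) - 9 = \left(\left(912 - \left(-8\right) 6\right) + 382\right) - 9 = \left(\left(912 - -48\right) + 382\right) - 9 = \left(\left(912 + 48\right) + 382\right) - 9 = \left(960 + 382\right) - 9 = 1342 - 9 = 1333$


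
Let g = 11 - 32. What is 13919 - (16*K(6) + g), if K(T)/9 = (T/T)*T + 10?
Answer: 11636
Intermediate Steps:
g = -21
K(T) = 90 + 9*T (K(T) = 9*((T/T)*T + 10) = 9*(1*T + 10) = 9*(T + 10) = 9*(10 + T) = 90 + 9*T)
13919 - (16*K(6) + g) = 13919 - (16*(90 + 9*6) - 21) = 13919 - (16*(90 + 54) - 21) = 13919 - (16*144 - 21) = 13919 - (2304 - 21) = 13919 - 1*2283 = 13919 - 2283 = 11636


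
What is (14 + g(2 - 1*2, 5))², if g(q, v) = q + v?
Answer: 361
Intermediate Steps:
(14 + g(2 - 1*2, 5))² = (14 + ((2 - 1*2) + 5))² = (14 + ((2 - 2) + 5))² = (14 + (0 + 5))² = (14 + 5)² = 19² = 361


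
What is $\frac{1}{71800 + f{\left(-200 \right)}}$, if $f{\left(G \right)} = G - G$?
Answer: $\frac{1}{71800} \approx 1.3928 \cdot 10^{-5}$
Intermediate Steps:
$f{\left(G \right)} = 0$
$\frac{1}{71800 + f{\left(-200 \right)}} = \frac{1}{71800 + 0} = \frac{1}{71800}$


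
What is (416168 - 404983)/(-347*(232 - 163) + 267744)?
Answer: 11185/243801 ≈ 0.045878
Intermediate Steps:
(416168 - 404983)/(-347*(232 - 163) + 267744) = 11185/(-347*69 + 267744) = 11185/(-23943 + 267744) = 11185/243801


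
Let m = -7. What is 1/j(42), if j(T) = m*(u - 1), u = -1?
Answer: 1/14 ≈ 0.071429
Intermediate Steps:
j(T) = 14 (j(T) = -7*(-1 - 1) = -7*(-2) = 14)
1/j(42) = 1/14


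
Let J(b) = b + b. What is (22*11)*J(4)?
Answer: 1936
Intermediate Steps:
J(b) = 2*b
(22*11)*J(4) = (22*11)*(2*4) = 242*8 = 1936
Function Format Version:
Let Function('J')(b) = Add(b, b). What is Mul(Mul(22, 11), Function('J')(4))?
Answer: 1936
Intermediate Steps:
Function('J')(b) = Mul(2, b)
Mul(Mul(22, 11), Function('J')(4)) = Mul(Mul(22, 11), Mul(2, 4)) = Mul(242, 8) = 1936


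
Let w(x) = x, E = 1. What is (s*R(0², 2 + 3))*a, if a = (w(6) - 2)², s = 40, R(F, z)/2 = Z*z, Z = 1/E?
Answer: 6400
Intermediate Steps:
Z = 1 (Z = 1/1 = 1)
R(F, z) = 2*z (R(F, z) = 2*(1*z) = 2*z)
a = 16 (a = (6 - 2)² = 4² = 16)
(s*R(0², 2 + 3))*a = (40*(2*(2 + 3)))*16 = (40*(2*5))*16 = (40*10)*16 = 400*16 = 6400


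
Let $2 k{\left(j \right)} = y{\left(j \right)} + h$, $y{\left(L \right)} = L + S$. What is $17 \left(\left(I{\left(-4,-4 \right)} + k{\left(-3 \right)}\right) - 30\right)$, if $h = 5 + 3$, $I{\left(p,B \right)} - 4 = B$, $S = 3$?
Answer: $-442$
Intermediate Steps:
$I{\left(p,B \right)} = 4 + B$
$y{\left(L \right)} = 3 + L$ ($y{\left(L \right)} = L + 3 = 3 + L$)
$h = 8$
$k{\left(j \right)} = \frac{11}{2} + \frac{j}{2}$ ($k{\left(j \right)} = \frac{\left(3 + j\right) + 8}{2} = \frac{11 + j}{2} = \frac{11}{2} + \frac{j}{2}$)
$17 \left(\left(I{\left(-4,-4 \right)} + k{\left(-3 \right)}\right) - 30\right) = 17 \left(\left(\left(4 - 4\right) + \left(\frac{11}{2} + \frac{1}{2} \left(-3\right)\right)\right) - 30\right) = 17 \left(\left(0 + \left(\frac{11}{2} - \frac{3}{2}\right)\right) - 30\right) = 17 \left(\left(0 + 4\right) - 30\right) = 17 \left(4 - 30\right) = 17 \left(-26\right) = -442$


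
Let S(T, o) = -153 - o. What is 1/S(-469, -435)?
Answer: 1/282 ≈ 0.0035461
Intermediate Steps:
1/S(-469, -435) = 1/(-153 - 1*(-435)) = 1/(-153 + 435) = 1/282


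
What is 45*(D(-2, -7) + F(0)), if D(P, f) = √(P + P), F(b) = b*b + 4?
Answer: 180 + 90*I ≈ 180.0 + 90.0*I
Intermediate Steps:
F(b) = 4 + b² (F(b) = b² + 4 = 4 + b²)
D(P, f) = √2*√P (D(P, f) = √(2*P) = √2*√P)
45*(D(-2, -7) + F(0)) = 45*(√2*√(-2) + (4 + 0²)) = 45*(√2*(I*√2) + (4 + 0)) = 45*(2*I + 4) = 45*(4 + 2*I) = 180 + 90*I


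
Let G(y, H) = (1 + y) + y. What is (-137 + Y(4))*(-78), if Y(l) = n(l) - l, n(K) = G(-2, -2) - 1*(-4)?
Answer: 10920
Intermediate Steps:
G(y, H) = 1 + 2*y
n(K) = 1 (n(K) = (1 + 2*(-2)) - 1*(-4) = (1 - 4) + 4 = -3 + 4 = 1)
Y(l) = 1 - l
(-137 + Y(4))*(-78) = (-137 + (1 - 1*4))*(-78) = (-137 + (1 - 4))*(-78) = (-137 - 3)*(-78) = -140*(-78) = 10920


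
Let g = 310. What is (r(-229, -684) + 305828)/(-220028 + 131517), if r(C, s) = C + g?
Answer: -305909/88511 ≈ -3.4562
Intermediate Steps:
r(C, s) = 310 + C (r(C, s) = C + 310 = 310 + C)
(r(-229, -684) + 305828)/(-220028 + 131517) = ((310 - 229) + 305828)/(-220028 + 131517) = (81 + 305828)/(-88511) = 305909*(-1/88511) = -305909/88511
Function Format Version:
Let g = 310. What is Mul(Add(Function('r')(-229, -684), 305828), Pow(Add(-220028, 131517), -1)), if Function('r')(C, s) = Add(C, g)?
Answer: Rational(-305909, 88511) ≈ -3.4562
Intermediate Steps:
Function('r')(C, s) = Add(310, C) (Function('r')(C, s) = Add(C, 310) = Add(310, C))
Mul(Add(Function('r')(-229, -684), 305828), Pow(Add(-220028, 131517), -1)) = Mul(Add(Add(310, -229), 305828), Pow(Add(-220028, 131517), -1)) = Mul(Add(81, 305828), Pow(-88511, -1)) = Mul(305909, Rational(-1, 88511)) = Rational(-305909, 88511)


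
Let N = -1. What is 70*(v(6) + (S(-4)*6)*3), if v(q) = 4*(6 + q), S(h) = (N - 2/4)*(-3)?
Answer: 9030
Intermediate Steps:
S(h) = 9/2 (S(h) = (-1 - 2/4)*(-3) = (-1 - 2*¼)*(-3) = (-1 - ½)*(-3) = -3/2*(-3) = 9/2)
v(q) = 24 + 4*q
70*(v(6) + (S(-4)*6)*3) = 70*((24 + 4*6) + ((9/2)*6)*3) = 70*((24 + 24) + 27*3) = 70*(48 + 81) = 70*129 = 9030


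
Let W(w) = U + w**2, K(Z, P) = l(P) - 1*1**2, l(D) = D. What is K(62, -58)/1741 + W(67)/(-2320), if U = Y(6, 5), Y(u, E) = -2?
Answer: -7948747/4039120 ≈ -1.9679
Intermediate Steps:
U = -2
K(Z, P) = -1 + P (K(Z, P) = P - 1*1**2 = P - 1*1 = P - 1 = -1 + P)
W(w) = -2 + w**2
K(62, -58)/1741 + W(67)/(-2320) = (-1 - 58)/1741 + (-2 + 67**2)/(-2320) = -59*1/1741 + (-2 + 4489)*(-1/2320) = -59/1741 + 4487*(-1/2320) = -59/1741 - 4487/2320 = -7948747/4039120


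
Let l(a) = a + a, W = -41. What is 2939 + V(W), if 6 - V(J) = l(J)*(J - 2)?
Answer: -581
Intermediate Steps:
l(a) = 2*a
V(J) = 6 - 2*J*(-2 + J) (V(J) = 6 - 2*J*(J - 2) = 6 - 2*J*(-2 + J))
2939 + V(W) = 2939 + (6 - 2*(-41)**2 + 4*(-41)) = 2939 + (6 - 2*1681 - 164) = 2939 + (6 - 3362 - 164) = 2939 - 3520 = -581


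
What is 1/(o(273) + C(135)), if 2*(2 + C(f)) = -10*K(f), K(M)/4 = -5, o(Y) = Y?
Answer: 1/371 ≈ 0.0026954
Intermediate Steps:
K(M) = -20 (K(M) = 4*(-5) = -20)
C(f) = 98 (C(f) = -2 + (-10*(-20))/2 = -2 + (1/2)*200 = -2 + 100 = 98)
1/(o(273) + C(135)) = 1/(273 + 98) = 1/371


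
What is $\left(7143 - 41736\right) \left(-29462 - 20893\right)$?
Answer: $1741930515$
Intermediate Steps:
$\left(7143 - 41736\right) \left(-29462 - 20893\right) = \left(-34593\right) \left(-50355\right) = 1741930515$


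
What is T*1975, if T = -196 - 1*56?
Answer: -497700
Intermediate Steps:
T = -252 (T = -196 - 56 = -252)
T*1975 = -252*1975 = -497700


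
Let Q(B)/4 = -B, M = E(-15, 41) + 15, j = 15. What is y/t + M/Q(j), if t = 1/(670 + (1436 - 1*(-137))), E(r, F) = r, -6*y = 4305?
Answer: -3218705/2 ≈ -1.6094e+6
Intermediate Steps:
y = -1435/2 (y = -1/6*4305 = -1435/2 ≈ -717.50)
M = 0 (M = -15 + 15 = 0)
Q(B) = -4*B (Q(B) = 4*(-B) = -4*B)
t = 1/2243 (t = 1/(670 + (1436 + 137)) = 1/(670 + 1573) = 1/2243 ≈ 0.00044583)
y/t + M/Q(j) = -1435/(2*1/2243) + 0/((-4*15)) = -1435/2*2243 + 0/(-60) = -3218705/2 + 0*(-1/60) = -3218705/2 + 0 = -3218705/2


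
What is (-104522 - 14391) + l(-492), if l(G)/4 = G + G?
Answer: -122849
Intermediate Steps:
l(G) = 8*G (l(G) = 4*(G + G) = 4*(2*G) = 8*G)
(-104522 - 14391) + l(-492) = (-104522 - 14391) + 8*(-492) = -118913 - 3936 = -122849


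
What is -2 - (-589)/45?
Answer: 499/45 ≈ 11.089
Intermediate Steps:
-2 - (-589)/45 = -2 - 19*(-31/45) = -2 + 589/45 = 499/45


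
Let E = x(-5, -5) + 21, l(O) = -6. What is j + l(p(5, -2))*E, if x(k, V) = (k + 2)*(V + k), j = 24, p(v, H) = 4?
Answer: -282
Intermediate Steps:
x(k, V) = (2 + k)*(V + k)
E = 51 (E = ((-5)**2 + 2*(-5) + 2*(-5) - 5*(-5)) + 21 = (25 - 10 - 10 + 25) + 21 = 30 + 21 = 51)
j + l(p(5, -2))*E = 24 - 6*51 = 24 - 306 = -282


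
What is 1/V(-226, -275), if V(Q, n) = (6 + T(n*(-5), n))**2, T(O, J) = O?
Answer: 1/1907161 ≈ 5.2434e-7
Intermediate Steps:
V(Q, n) = (6 - 5*n)**2 (V(Q, n) = (6 + n*(-5))**2 = (6 - 5*n)**2)
1/V(-226, -275) = 1/((-6 + 5*(-275))**2) = 1/((-6 - 1375)**2) = 1/((-1381)**2) = 1/1907161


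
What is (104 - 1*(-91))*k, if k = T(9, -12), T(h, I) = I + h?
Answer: -585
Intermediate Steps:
k = -3 (k = -12 + 9 = -3)
(104 - 1*(-91))*k = (104 - 1*(-91))*(-3) = (104 + 91)*(-3) = 195*(-3) = -585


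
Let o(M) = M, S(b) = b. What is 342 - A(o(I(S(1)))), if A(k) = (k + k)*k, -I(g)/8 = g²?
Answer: 214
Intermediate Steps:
I(g) = -8*g²
A(k) = 2*k² (A(k) = (2*k)*k = 2*k²)
342 - A(o(I(S(1)))) = 342 - 2*(-8*1²)² = 342 - 2*(-8*1)² = 342 - 2*(-8)² = 342 - 2*64 = 342 - 1*128 = 342 - 128 = 214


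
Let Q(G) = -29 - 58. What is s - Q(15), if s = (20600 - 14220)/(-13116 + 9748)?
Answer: 71659/842 ≈ 85.106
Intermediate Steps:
Q(G) = -87
s = -1595/842 (s = 6380/(-3368) = 6380*(-1/3368) = -1595/842 ≈ -1.8943)
s - Q(15) = -1595/842 - 1*(-87) = -1595/842 + 87 = 71659/842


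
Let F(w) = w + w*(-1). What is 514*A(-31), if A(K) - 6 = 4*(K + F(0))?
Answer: -60652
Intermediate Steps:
F(w) = 0 (F(w) = w - w = 0)
A(K) = 6 + 4*K (A(K) = 6 + 4*(K + 0) = 6 + 4*K)
514*A(-31) = 514*(6 + 4*(-31)) = 514*(6 - 124) = 514*(-118) = -60652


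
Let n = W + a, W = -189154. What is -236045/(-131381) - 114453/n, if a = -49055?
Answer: 23754997666/10432045543 ≈ 2.2771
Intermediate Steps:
n = -238209 (n = -189154 - 49055 = -238209)
-236045/(-131381) - 114453/n = -236045/(-131381) - 114453/(-238209) = -236045*(-1/131381) - 114453*(-1/238209) = 236045/131381 + 38151/79403 = 23754997666/10432045543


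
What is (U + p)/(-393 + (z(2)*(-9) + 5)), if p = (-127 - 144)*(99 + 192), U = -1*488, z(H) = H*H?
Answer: 79349/424 ≈ 187.14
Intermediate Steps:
z(H) = H²
U = -488
p = -78861 (p = -271*291 = -78861)
(U + p)/(-393 + (z(2)*(-9) + 5)) = (-488 - 78861)/(-393 + (2²*(-9) + 5)) = -79349/(-393 + (4*(-9) + 5)) = -79349/(-393 + (-36 + 5)) = -79349/(-393 - 31) = -79349/(-424) = -79349*(-1/424) = 79349/424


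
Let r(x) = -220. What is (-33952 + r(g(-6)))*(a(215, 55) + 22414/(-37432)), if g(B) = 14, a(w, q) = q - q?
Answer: 95741401/4679 ≈ 20462.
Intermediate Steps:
a(w, q) = 0
(-33952 + r(g(-6)))*(a(215, 55) + 22414/(-37432)) = (-33952 - 220)*(0 + 22414/(-37432)) = -34172*(0 + 22414*(-1/37432)) = -34172*(0 - 11207/18716) = -34172*(-11207/18716) = 95741401/4679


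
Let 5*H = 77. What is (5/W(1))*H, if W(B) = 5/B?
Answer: 77/5 ≈ 15.400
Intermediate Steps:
H = 77/5 (H = (1/5)*77 = 77/5 ≈ 15.400)
(5/W(1))*H = (5/((5/1)))*(77/5) = (5/((5*1)))*(77/5) = (5/5)*(77/5) = (5*(1/5))*(77/5) = 1*(77/5) = 77/5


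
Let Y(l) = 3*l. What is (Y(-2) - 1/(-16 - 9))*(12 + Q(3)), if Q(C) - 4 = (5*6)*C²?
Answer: -42614/25 ≈ -1704.6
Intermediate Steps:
Q(C) = 4 + 30*C² (Q(C) = 4 + (5*6)*C² = 4 + 30*C²)
(Y(-2) - 1/(-16 - 9))*(12 + Q(3)) = (3*(-2) - 1/(-16 - 9))*(12 + (4 + 30*3²)) = (-6 - 1/(-25))*(12 + (4 + 30*9)) = (-6 - 1*(-1/25))*(12 + (4 + 270)) = (-6 + 1/25)*(12 + 274) = -149/25*286 = -42614/25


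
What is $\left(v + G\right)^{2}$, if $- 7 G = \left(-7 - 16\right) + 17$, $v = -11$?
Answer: $\frac{5041}{49} \approx 102.88$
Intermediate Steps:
$G = \frac{6}{7}$ ($G = - \frac{\left(-7 - 16\right) + 17}{7} = - \frac{-23 + 17}{7} = \left(- \frac{1}{7}\right) \left(-6\right) = \frac{6}{7} \approx 0.85714$)
$\left(v + G\right)^{2} = \left(-11 + \frac{6}{7}\right)^{2} = \left(- \frac{71}{7}\right)^{2} = \frac{5041}{49}$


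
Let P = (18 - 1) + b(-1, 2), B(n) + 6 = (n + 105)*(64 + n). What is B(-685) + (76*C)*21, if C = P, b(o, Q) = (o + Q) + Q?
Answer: 392094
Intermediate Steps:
b(o, Q) = o + 2*Q (b(o, Q) = (Q + o) + Q = o + 2*Q)
B(n) = -6 + (64 + n)*(105 + n) (B(n) = -6 + (n + 105)*(64 + n) = -6 + (105 + n)*(64 + n) = -6 + (64 + n)*(105 + n))
P = 20 (P = (18 - 1) + (-1 + 2*2) = 17 + (-1 + 4) = 17 + 3 = 20)
C = 20
B(-685) + (76*C)*21 = (6714 + (-685)**2 + 169*(-685)) + (76*20)*21 = (6714 + 469225 - 115765) + 1520*21 = 360174 + 31920 = 392094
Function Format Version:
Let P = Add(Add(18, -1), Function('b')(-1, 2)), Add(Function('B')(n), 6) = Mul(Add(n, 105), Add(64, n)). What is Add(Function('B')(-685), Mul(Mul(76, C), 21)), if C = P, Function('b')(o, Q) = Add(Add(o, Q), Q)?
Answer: 392094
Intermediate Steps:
Function('b')(o, Q) = Add(o, Mul(2, Q)) (Function('b')(o, Q) = Add(Add(Q, o), Q) = Add(o, Mul(2, Q)))
Function('B')(n) = Add(-6, Mul(Add(64, n), Add(105, n))) (Function('B')(n) = Add(-6, Mul(Add(n, 105), Add(64, n))) = Add(-6, Mul(Add(105, n), Add(64, n))) = Add(-6, Mul(Add(64, n), Add(105, n))))
P = 20 (P = Add(Add(18, -1), Add(-1, Mul(2, 2))) = Add(17, Add(-1, 4)) = Add(17, 3) = 20)
C = 20
Add(Function('B')(-685), Mul(Mul(76, C), 21)) = Add(Add(6714, Pow(-685, 2), Mul(169, -685)), Mul(Mul(76, 20), 21)) = Add(Add(6714, 469225, -115765), Mul(1520, 21)) = Add(360174, 31920) = 392094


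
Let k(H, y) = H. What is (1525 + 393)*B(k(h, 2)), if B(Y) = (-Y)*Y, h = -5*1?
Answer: -47950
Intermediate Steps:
h = -5
B(Y) = -Y**2
(1525 + 393)*B(k(h, 2)) = (1525 + 393)*(-1*(-5)**2) = 1918*(-1*25) = 1918*(-25) = -47950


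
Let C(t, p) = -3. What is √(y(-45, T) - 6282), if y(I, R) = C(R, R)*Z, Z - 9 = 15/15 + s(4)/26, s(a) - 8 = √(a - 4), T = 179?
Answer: 2*I*√266721/13 ≈ 79.454*I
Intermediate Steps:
s(a) = 8 + √(-4 + a) (s(a) = 8 + √(a - 4) = 8 + √(-4 + a))
Z = 134/13 (Z = 9 + (15/15 + (8 + √(-4 + 4))/26) = 9 + (15*(1/15) + (8 + √0)*(1/26)) = 9 + (1 + (8 + 0)*(1/26)) = 9 + (1 + 8*(1/26)) = 9 + (1 + 4/13) = 9 + 17/13 = 134/13 ≈ 10.308)
y(I, R) = -402/13 (y(I, R) = -3*134/13 = -402/13)
√(y(-45, T) - 6282) = √(-402/13 - 6282) = √(-82068/13) = 2*I*√266721/13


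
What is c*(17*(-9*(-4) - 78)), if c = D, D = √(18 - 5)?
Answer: -714*√13 ≈ -2574.4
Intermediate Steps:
D = √13 ≈ 3.6056
c = √13 ≈ 3.6056
c*(17*(-9*(-4) - 78)) = √13*(17*(-9*(-4) - 78)) = √13*(17*(36 - 78)) = √13*(17*(-42)) = √13*(-714) = -714*√13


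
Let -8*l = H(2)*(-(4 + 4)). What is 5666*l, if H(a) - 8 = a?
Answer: 56660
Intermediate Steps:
H(a) = 8 + a
l = 10 (l = -(8 + 2)*(-(4 + 4))/8 = -5*(-1*8)/4 = -5*(-8)/4 = -1/8*(-80) = 10)
5666*l = 5666*10 = 56660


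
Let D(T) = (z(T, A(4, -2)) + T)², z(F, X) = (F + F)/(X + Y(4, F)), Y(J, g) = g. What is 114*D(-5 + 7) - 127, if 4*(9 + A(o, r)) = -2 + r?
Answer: 259/2 ≈ 129.50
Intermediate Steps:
A(o, r) = -19/2 + r/4 (A(o, r) = -9 + (-2 + r)/4 = -9 + (-½ + r/4) = -19/2 + r/4)
z(F, X) = 2*F/(F + X) (z(F, X) = (F + F)/(X + F) = (2*F)/(F + X) = 2*F/(F + X))
D(T) = (T + 2*T/(-10 + T))² (D(T) = (2*T/(T + (-19/2 + (¼)*(-2))) + T)² = (2*T/(T + (-19/2 - ½)) + T)² = (2*T/(T - 10) + T)² = (2*T/(-10 + T) + T)² = (T + 2*T/(-10 + T))²)
114*D(-5 + 7) - 127 = 114*((-5 + 7)²*(-8 + (-5 + 7))²/(-10 + (-5 + 7))²) - 127 = 114*(2²*(-8 + 2)²/(-10 + 2)²) - 127 = 114*(4*(-6)²/(-8)²) - 127 = 114*(4*(1/64)*36) - 127 = 114*(9/4) - 127 = 513/2 - 127 = 259/2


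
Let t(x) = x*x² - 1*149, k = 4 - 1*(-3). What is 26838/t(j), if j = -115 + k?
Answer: -26838/1259861 ≈ -0.021302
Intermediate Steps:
k = 7 (k = 4 + 3 = 7)
j = -108 (j = -115 + 7 = -108)
t(x) = -149 + x³ (t(x) = x³ - 149 = -149 + x³)
26838/t(j) = 26838/(-149 + (-108)³) = 26838/(-149 - 1259712) = 26838/(-1259861) = 26838*(-1/1259861) = -26838/1259861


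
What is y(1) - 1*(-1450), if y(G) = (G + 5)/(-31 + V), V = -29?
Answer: 14499/10 ≈ 1449.9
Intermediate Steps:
y(G) = -1/12 - G/60 (y(G) = (G + 5)/(-31 - 29) = (5 + G)/(-60) = (5 + G)*(-1/60) = -1/12 - G/60)
y(1) - 1*(-1450) = (-1/12 - 1/60*1) - 1*(-1450) = (-1/12 - 1/60) + 1450 = -⅒ + 1450 = 14499/10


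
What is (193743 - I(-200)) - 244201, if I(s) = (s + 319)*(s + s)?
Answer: -2858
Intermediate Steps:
I(s) = 2*s*(319 + s) (I(s) = (319 + s)*(2*s) = 2*s*(319 + s))
(193743 - I(-200)) - 244201 = (193743 - 2*(-200)*(319 - 200)) - 244201 = (193743 - 2*(-200)*119) - 244201 = (193743 - 1*(-47600)) - 244201 = (193743 + 47600) - 244201 = 241343 - 244201 = -2858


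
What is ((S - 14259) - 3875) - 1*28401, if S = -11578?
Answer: -58113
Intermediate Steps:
((S - 14259) - 3875) - 1*28401 = ((-11578 - 14259) - 3875) - 1*28401 = (-25837 - 3875) - 28401 = -29712 - 28401 = -58113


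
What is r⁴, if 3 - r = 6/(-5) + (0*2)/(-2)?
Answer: 194481/625 ≈ 311.17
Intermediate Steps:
r = 21/5 (r = 3 - (6/(-5) + (0*2)/(-2)) = 3 - (6*(-⅕) + 0*(-½)) = 3 - (-6/5 + 0) = 3 - 1*(-6/5) = 3 + 6/5 = 21/5 ≈ 4.2000)
r⁴ = (21/5)⁴ = 194481/625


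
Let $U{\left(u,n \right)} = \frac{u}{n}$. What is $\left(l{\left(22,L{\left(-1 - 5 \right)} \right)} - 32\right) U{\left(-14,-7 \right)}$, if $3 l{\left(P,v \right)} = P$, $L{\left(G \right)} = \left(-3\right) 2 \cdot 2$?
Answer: $- \frac{148}{3} \approx -49.333$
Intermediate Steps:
$L{\left(G \right)} = -12$ ($L{\left(G \right)} = \left(-6\right) 2 = -12$)
$l{\left(P,v \right)} = \frac{P}{3}$
$\left(l{\left(22,L{\left(-1 - 5 \right)} \right)} - 32\right) U{\left(-14,-7 \right)} = \left(\frac{1}{3} \cdot 22 - 32\right) \left(- \frac{14}{-7}\right) = \left(\frac{22}{3} - 32\right) \left(\left(-14\right) \left(- \frac{1}{7}\right)\right) = \left(- \frac{74}{3}\right) 2 = - \frac{148}{3}$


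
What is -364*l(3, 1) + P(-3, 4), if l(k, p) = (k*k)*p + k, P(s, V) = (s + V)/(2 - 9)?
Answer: -30577/7 ≈ -4368.1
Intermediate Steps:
P(s, V) = -V/7 - s/7 (P(s, V) = (V + s)/(-7) = (V + s)*(-⅐) = -V/7 - s/7)
l(k, p) = k + p*k² (l(k, p) = k²*p + k = p*k² + k = k + p*k²)
-364*l(3, 1) + P(-3, 4) = -1092*(1 + 3*1) + (-⅐*4 - ⅐*(-3)) = -1092*(1 + 3) + (-4/7 + 3/7) = -1092*4 - ⅐ = -364*12 - ⅐ = -4368 - ⅐ = -30577/7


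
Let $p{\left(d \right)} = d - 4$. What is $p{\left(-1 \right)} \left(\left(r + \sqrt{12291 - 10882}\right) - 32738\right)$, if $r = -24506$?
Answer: $286220 - 5 \sqrt{1409} \approx 2.8603 \cdot 10^{5}$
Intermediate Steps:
$p{\left(d \right)} = -4 + d$ ($p{\left(d \right)} = d - 4 = -4 + d$)
$p{\left(-1 \right)} \left(\left(r + \sqrt{12291 - 10882}\right) - 32738\right) = \left(-4 - 1\right) \left(\left(-24506 + \sqrt{12291 - 10882}\right) - 32738\right) = - 5 \left(\left(-24506 + \sqrt{1409}\right) - 32738\right) = - 5 \left(-57244 + \sqrt{1409}\right) = 286220 - 5 \sqrt{1409}$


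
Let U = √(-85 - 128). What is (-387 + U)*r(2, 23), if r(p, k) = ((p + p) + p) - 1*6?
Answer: 0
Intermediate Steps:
r(p, k) = -6 + 3*p (r(p, k) = (2*p + p) - 6 = 3*p - 6 = -6 + 3*p)
U = I*√213 (U = √(-213) = I*√213 ≈ 14.595*I)
(-387 + U)*r(2, 23) = (-387 + I*√213)*(-6 + 3*2) = (-387 + I*√213)*(-6 + 6) = (-387 + I*√213)*0 = 0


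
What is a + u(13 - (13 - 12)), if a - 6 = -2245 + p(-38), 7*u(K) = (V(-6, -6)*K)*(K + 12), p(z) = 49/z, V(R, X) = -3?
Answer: -628749/266 ≈ -2363.7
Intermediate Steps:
u(K) = -3*K*(12 + K)/7 (u(K) = ((-3*K)*(K + 12))/7 = ((-3*K)*(12 + K))/7 = (-3*K*(12 + K))/7 = -3*K*(12 + K)/7)
a = -85131/38 (a = 6 + (-2245 + 49/(-38)) = 6 + (-2245 + 49*(-1/38)) = 6 + (-2245 - 49/38) = 6 - 85359/38 = -85131/38 ≈ -2240.3)
a + u(13 - (13 - 12)) = -85131/38 - 3*(13 - (13 - 12))*(12 + (13 - (13 - 12)))/7 = -85131/38 - 3*(13 - 1*1)*(12 + (13 - 1*1))/7 = -85131/38 - 3*(13 - 1)*(12 + (13 - 1))/7 = -85131/38 - 3/7*12*(12 + 12) = -85131/38 - 3/7*12*24 = -85131/38 - 864/7 = -628749/266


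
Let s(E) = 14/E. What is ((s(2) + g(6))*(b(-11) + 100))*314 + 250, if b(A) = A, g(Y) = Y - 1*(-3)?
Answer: 447386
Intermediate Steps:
g(Y) = 3 + Y (g(Y) = Y + 3 = 3 + Y)
((s(2) + g(6))*(b(-11) + 100))*314 + 250 = ((14/2 + (3 + 6))*(-11 + 100))*314 + 250 = ((14*(½) + 9)*89)*314 + 250 = ((7 + 9)*89)*314 + 250 = (16*89)*314 + 250 = 1424*314 + 250 = 447136 + 250 = 447386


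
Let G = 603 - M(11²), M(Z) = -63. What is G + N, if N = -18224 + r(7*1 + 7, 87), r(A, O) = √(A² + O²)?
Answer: -17558 + √7765 ≈ -17470.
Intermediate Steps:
G = 666 (G = 603 - 1*(-63) = 603 + 63 = 666)
N = -18224 + √7765 (N = -18224 + √((7*1 + 7)² + 87²) = -18224 + √((7 + 7)² + 7569) = -18224 + √(14² + 7569) = -18224 + √(196 + 7569) = -18224 + √7765 ≈ -18136.)
G + N = 666 + (-18224 + √7765) = -17558 + √7765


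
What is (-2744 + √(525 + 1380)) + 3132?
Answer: 388 + √1905 ≈ 431.65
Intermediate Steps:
(-2744 + √(525 + 1380)) + 3132 = (-2744 + √1905) + 3132 = 388 + √1905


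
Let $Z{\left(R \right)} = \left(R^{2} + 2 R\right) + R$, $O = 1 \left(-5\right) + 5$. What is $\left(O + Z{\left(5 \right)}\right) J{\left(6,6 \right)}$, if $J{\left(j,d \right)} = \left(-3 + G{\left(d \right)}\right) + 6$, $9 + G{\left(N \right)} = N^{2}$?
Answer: $1200$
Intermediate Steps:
$G{\left(N \right)} = -9 + N^{2}$
$J{\left(j,d \right)} = -6 + d^{2}$ ($J{\left(j,d \right)} = \left(-3 + \left(-9 + d^{2}\right)\right) + 6 = \left(-12 + d^{2}\right) + 6 = -6 + d^{2}$)
$O = 0$ ($O = -5 + 5 = 0$)
$Z{\left(R \right)} = R^{2} + 3 R$
$\left(O + Z{\left(5 \right)}\right) J{\left(6,6 \right)} = \left(0 + 5 \left(3 + 5\right)\right) \left(-6 + 6^{2}\right) = \left(0 + 5 \cdot 8\right) \left(-6 + 36\right) = \left(0 + 40\right) 30 = 40 \cdot 30 = 1200$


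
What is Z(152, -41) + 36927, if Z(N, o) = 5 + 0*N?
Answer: 36932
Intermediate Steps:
Z(N, o) = 5 (Z(N, o) = 5 + 0 = 5)
Z(152, -41) + 36927 = 5 + 36927 = 36932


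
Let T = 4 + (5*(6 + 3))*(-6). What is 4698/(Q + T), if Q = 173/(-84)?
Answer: -394632/22517 ≈ -17.526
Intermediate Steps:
Q = -173/84 (Q = 173*(-1/84) = -173/84 ≈ -2.0595)
T = -266 (T = 4 + (5*9)*(-6) = 4 + 45*(-6) = 4 - 270 = -266)
4698/(Q + T) = 4698/(-173/84 - 266) = 4698/(-22517/84) = -84/22517*4698 = -394632/22517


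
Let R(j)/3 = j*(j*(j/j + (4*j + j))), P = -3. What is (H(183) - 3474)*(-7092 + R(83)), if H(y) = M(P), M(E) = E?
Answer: -29868751260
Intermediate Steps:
H(y) = -3
R(j) = 3*j²*(1 + 5*j) (R(j) = 3*(j*(j*(j/j + (4*j + j)))) = 3*(j*(j*(1 + 5*j))) = 3*(j²*(1 + 5*j)) = 3*j²*(1 + 5*j))
(H(183) - 3474)*(-7092 + R(83)) = (-3 - 3474)*(-7092 + 83²*(3 + 15*83)) = -3477*(-7092 + 6889*(3 + 1245)) = -3477*(-7092 + 6889*1248) = -3477*(-7092 + 8597472) = -3477*8590380 = -29868751260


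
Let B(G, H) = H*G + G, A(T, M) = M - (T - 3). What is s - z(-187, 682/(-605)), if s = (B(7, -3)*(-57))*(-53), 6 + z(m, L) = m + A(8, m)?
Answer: -41909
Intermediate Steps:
A(T, M) = 3 + M - T (A(T, M) = M - (-3 + T) = M + (3 - T) = 3 + M - T)
B(G, H) = G + G*H (B(G, H) = G*H + G = G + G*H)
z(m, L) = -11 + 2*m (z(m, L) = -6 + (m + (3 + m - 1*8)) = -6 + (m + (3 + m - 8)) = -6 + (m + (-5 + m)) = -6 + (-5 + 2*m) = -11 + 2*m)
s = -42294 (s = ((7*(1 - 3))*(-57))*(-53) = ((7*(-2))*(-57))*(-53) = -14*(-57)*(-53) = 798*(-53) = -42294)
s - z(-187, 682/(-605)) = -42294 - (-11 + 2*(-187)) = -42294 - (-11 - 374) = -42294 - 1*(-385) = -42294 + 385 = -41909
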